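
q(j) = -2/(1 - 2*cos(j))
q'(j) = 4*sin(j)/(1 - 2*cos(j))^2 = 4*sin(j)/(2*cos(j) - 1)^2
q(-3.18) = -0.67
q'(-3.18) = 0.02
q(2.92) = -0.68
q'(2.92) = 0.10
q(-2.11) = -0.99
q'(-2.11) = -0.84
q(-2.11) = -0.99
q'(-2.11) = -0.84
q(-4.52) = -1.45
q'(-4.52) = 2.05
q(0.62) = 3.19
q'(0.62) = 5.90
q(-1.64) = -1.76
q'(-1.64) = -3.08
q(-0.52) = 2.72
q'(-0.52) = -3.67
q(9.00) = -0.71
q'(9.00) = 0.21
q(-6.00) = 2.17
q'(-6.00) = 1.32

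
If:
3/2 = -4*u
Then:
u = -3/8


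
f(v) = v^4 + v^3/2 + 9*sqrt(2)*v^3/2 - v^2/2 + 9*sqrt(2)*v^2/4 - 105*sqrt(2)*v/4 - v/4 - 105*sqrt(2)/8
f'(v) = 4*v^3 + 3*v^2/2 + 27*sqrt(2)*v^2/2 - v + 9*sqrt(2)*v/2 - 105*sqrt(2)/4 - 1/4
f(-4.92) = -1.28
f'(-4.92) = -41.69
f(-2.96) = 14.31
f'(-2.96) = 23.43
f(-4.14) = -11.16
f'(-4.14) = 9.52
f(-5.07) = 6.06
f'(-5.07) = -56.55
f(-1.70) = 27.35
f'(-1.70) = -6.63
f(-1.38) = 23.71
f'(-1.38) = -16.07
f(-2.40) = 24.87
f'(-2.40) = 13.07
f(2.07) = -5.19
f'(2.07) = 97.44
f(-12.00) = 9691.20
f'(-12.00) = -4048.51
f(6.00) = 2632.37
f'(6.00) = 1600.12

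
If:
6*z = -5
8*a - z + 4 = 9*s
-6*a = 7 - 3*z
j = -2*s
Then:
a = -19/12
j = 47/27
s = -47/54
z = -5/6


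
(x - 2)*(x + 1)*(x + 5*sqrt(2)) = x^3 - x^2 + 5*sqrt(2)*x^2 - 5*sqrt(2)*x - 2*x - 10*sqrt(2)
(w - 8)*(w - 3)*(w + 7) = w^3 - 4*w^2 - 53*w + 168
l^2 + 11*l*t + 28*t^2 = (l + 4*t)*(l + 7*t)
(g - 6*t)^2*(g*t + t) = g^3*t - 12*g^2*t^2 + g^2*t + 36*g*t^3 - 12*g*t^2 + 36*t^3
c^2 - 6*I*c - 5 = (c - 5*I)*(c - I)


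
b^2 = b^2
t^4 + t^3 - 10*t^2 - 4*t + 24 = (t - 2)^2*(t + 2)*(t + 3)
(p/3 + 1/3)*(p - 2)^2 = p^3/3 - p^2 + 4/3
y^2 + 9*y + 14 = (y + 2)*(y + 7)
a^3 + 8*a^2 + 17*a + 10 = (a + 1)*(a + 2)*(a + 5)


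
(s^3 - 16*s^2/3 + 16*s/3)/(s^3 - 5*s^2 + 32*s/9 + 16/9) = 3*s/(3*s + 1)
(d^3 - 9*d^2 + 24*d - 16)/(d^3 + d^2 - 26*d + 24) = (d - 4)/(d + 6)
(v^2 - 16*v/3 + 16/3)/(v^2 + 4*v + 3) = (3*v^2 - 16*v + 16)/(3*(v^2 + 4*v + 3))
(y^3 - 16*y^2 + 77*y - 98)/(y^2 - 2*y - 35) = (y^2 - 9*y + 14)/(y + 5)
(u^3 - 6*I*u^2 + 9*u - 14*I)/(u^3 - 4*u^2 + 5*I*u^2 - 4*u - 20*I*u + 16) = (u^3 - 6*I*u^2 + 9*u - 14*I)/(u^3 + u^2*(-4 + 5*I) + u*(-4 - 20*I) + 16)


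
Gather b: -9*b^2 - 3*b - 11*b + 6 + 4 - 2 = -9*b^2 - 14*b + 8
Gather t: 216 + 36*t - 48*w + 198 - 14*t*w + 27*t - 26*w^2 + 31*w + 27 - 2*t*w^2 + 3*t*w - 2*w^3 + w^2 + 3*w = t*(-2*w^2 - 11*w + 63) - 2*w^3 - 25*w^2 - 14*w + 441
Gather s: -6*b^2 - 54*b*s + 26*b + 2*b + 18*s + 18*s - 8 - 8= -6*b^2 + 28*b + s*(36 - 54*b) - 16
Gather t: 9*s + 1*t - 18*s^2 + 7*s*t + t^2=-18*s^2 + 9*s + t^2 + t*(7*s + 1)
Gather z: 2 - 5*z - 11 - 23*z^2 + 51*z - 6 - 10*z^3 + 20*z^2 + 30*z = -10*z^3 - 3*z^2 + 76*z - 15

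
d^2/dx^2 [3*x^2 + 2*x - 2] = 6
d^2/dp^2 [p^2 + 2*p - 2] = 2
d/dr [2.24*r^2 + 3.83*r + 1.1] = 4.48*r + 3.83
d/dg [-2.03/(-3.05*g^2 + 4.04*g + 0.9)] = (8.2012 - 12.383*g)/(-3.05*g^2 + 4.04*g + 0.9)^2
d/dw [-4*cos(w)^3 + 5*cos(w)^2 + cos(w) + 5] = (12*cos(w)^2 - 10*cos(w) - 1)*sin(w)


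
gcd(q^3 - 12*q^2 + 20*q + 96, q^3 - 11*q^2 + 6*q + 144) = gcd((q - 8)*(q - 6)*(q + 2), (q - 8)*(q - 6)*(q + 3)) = q^2 - 14*q + 48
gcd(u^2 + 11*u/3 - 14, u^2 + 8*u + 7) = 1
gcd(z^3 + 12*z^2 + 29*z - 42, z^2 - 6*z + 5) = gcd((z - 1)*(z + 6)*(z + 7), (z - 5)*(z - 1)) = z - 1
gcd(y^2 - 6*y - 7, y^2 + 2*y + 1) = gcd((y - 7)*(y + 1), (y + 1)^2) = y + 1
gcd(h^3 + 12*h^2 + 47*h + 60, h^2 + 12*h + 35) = h + 5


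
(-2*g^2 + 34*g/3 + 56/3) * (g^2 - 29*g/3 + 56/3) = -2*g^4 + 92*g^3/3 - 1154*g^2/9 + 280*g/9 + 3136/9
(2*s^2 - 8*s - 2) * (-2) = -4*s^2 + 16*s + 4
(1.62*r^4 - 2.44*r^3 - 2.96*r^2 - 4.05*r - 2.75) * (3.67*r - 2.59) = 5.9454*r^5 - 13.1506*r^4 - 4.5436*r^3 - 7.1971*r^2 + 0.397*r + 7.1225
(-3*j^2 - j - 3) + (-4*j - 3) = -3*j^2 - 5*j - 6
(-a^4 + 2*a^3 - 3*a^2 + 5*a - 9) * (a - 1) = -a^5 + 3*a^4 - 5*a^3 + 8*a^2 - 14*a + 9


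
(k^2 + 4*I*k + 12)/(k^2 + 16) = (k^2 + 4*I*k + 12)/(k^2 + 16)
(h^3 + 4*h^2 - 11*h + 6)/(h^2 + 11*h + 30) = (h^2 - 2*h + 1)/(h + 5)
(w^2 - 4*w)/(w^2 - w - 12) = w/(w + 3)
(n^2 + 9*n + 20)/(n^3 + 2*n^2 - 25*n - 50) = (n + 4)/(n^2 - 3*n - 10)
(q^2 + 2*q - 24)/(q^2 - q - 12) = (q + 6)/(q + 3)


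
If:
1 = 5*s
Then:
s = 1/5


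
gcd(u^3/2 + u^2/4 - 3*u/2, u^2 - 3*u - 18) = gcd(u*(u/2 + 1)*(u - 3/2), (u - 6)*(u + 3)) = 1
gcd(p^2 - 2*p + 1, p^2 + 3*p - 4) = p - 1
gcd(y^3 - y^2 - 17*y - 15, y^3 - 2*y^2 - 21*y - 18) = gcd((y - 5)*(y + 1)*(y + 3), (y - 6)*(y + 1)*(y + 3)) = y^2 + 4*y + 3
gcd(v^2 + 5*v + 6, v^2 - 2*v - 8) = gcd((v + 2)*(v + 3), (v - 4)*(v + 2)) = v + 2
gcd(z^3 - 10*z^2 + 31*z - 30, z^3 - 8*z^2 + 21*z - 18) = z^2 - 5*z + 6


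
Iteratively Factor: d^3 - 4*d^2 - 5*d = (d - 5)*(d^2 + d) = (d - 5)*(d + 1)*(d)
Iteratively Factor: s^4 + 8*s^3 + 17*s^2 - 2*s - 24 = (s + 4)*(s^3 + 4*s^2 + s - 6) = (s + 3)*(s + 4)*(s^2 + s - 2) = (s - 1)*(s + 3)*(s + 4)*(s + 2)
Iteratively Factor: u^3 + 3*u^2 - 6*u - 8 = (u + 1)*(u^2 + 2*u - 8) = (u - 2)*(u + 1)*(u + 4)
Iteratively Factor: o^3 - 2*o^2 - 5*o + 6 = (o - 1)*(o^2 - o - 6) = (o - 1)*(o + 2)*(o - 3)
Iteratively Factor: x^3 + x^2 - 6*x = (x - 2)*(x^2 + 3*x) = x*(x - 2)*(x + 3)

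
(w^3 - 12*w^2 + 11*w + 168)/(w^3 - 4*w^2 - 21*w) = (w - 8)/w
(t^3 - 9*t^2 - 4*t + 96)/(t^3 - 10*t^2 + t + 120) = (t - 4)/(t - 5)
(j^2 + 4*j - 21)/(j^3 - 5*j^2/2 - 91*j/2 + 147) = 2*(j - 3)/(2*j^2 - 19*j + 42)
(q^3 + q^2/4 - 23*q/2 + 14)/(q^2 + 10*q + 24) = (4*q^2 - 15*q + 14)/(4*(q + 6))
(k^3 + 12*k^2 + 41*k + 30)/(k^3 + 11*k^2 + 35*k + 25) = (k + 6)/(k + 5)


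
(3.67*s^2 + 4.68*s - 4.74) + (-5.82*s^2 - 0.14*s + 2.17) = -2.15*s^2 + 4.54*s - 2.57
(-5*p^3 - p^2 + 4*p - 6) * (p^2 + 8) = -5*p^5 - p^4 - 36*p^3 - 14*p^2 + 32*p - 48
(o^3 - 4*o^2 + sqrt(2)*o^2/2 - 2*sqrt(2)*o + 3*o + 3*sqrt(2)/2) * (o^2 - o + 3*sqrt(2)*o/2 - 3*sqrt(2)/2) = o^5 - 5*o^4 + 2*sqrt(2)*o^4 - 10*sqrt(2)*o^3 + 17*o^3/2 - 21*o^2/2 + 14*sqrt(2)*o^2 - 6*sqrt(2)*o + 21*o/2 - 9/2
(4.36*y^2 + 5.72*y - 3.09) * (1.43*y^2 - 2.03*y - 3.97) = 6.2348*y^4 - 0.671200000000001*y^3 - 33.3395*y^2 - 16.4357*y + 12.2673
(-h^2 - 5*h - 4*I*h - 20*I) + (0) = -h^2 - 5*h - 4*I*h - 20*I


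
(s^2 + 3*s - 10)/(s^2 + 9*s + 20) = (s - 2)/(s + 4)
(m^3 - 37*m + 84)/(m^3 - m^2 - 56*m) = (m^2 - 7*m + 12)/(m*(m - 8))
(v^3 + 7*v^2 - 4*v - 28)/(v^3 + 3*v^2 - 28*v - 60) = (v^2 + 5*v - 14)/(v^2 + v - 30)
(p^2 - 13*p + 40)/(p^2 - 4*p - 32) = (p - 5)/(p + 4)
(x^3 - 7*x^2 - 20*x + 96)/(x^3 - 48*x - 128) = (x - 3)/(x + 4)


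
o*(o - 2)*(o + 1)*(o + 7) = o^4 + 6*o^3 - 9*o^2 - 14*o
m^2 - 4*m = m*(m - 4)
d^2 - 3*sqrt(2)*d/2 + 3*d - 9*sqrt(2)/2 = (d + 3)*(d - 3*sqrt(2)/2)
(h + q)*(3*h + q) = 3*h^2 + 4*h*q + q^2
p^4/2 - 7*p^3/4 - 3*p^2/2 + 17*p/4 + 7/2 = (p/2 + 1/2)*(p - 7/2)*(p - 2)*(p + 1)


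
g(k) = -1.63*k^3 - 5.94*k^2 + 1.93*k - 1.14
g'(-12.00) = -559.67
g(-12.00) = 1936.98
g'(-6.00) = -102.83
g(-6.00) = 125.52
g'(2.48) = -57.61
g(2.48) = -57.75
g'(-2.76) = -2.53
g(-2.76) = -17.45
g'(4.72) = -163.08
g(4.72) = -295.77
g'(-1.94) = 6.57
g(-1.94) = -15.34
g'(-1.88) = 6.98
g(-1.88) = -14.93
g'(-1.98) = 6.28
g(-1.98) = -15.60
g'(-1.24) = 9.14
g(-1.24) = -9.56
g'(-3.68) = -20.57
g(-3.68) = -7.45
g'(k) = -4.89*k^2 - 11.88*k + 1.93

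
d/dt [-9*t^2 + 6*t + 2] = 6 - 18*t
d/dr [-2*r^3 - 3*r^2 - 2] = 6*r*(-r - 1)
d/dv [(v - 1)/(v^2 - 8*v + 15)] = (v^2 - 8*v - 2*(v - 4)*(v - 1) + 15)/(v^2 - 8*v + 15)^2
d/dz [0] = 0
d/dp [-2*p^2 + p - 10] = 1 - 4*p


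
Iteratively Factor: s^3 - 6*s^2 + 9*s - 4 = (s - 1)*(s^2 - 5*s + 4) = (s - 1)^2*(s - 4)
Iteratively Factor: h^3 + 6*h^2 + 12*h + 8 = (h + 2)*(h^2 + 4*h + 4) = (h + 2)^2*(h + 2)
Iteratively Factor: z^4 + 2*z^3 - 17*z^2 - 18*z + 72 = (z - 2)*(z^3 + 4*z^2 - 9*z - 36) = (z - 2)*(z + 4)*(z^2 - 9) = (z - 3)*(z - 2)*(z + 4)*(z + 3)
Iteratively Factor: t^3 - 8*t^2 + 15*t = (t)*(t^2 - 8*t + 15) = t*(t - 3)*(t - 5)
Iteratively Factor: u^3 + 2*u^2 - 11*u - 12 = (u - 3)*(u^2 + 5*u + 4) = (u - 3)*(u + 1)*(u + 4)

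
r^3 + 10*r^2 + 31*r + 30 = (r + 2)*(r + 3)*(r + 5)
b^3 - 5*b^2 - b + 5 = (b - 5)*(b - 1)*(b + 1)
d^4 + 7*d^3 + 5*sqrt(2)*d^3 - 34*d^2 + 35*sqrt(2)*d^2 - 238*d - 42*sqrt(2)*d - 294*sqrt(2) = (d + 7)*(d - 3*sqrt(2))*(d + sqrt(2))*(d + 7*sqrt(2))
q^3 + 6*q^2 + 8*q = q*(q + 2)*(q + 4)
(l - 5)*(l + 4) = l^2 - l - 20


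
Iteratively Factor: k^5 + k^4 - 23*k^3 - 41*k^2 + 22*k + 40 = (k - 1)*(k^4 + 2*k^3 - 21*k^2 - 62*k - 40) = (k - 1)*(k + 2)*(k^3 - 21*k - 20) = (k - 5)*(k - 1)*(k + 2)*(k^2 + 5*k + 4) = (k - 5)*(k - 1)*(k + 1)*(k + 2)*(k + 4)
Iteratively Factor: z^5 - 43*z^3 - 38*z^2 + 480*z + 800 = (z + 4)*(z^4 - 4*z^3 - 27*z^2 + 70*z + 200) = (z - 5)*(z + 4)*(z^3 + z^2 - 22*z - 40) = (z - 5)*(z + 4)^2*(z^2 - 3*z - 10) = (z - 5)*(z + 2)*(z + 4)^2*(z - 5)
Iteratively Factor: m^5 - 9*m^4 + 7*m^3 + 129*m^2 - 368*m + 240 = (m - 3)*(m^4 - 6*m^3 - 11*m^2 + 96*m - 80) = (m - 5)*(m - 3)*(m^3 - m^2 - 16*m + 16) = (m - 5)*(m - 3)*(m + 4)*(m^2 - 5*m + 4) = (m - 5)*(m - 3)*(m - 1)*(m + 4)*(m - 4)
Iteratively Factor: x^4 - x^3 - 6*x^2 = (x)*(x^3 - x^2 - 6*x) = x*(x + 2)*(x^2 - 3*x) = x^2*(x + 2)*(x - 3)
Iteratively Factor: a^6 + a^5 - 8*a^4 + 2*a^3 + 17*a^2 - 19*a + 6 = (a + 2)*(a^5 - a^4 - 6*a^3 + 14*a^2 - 11*a + 3) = (a - 1)*(a + 2)*(a^4 - 6*a^2 + 8*a - 3) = (a - 1)^2*(a + 2)*(a^3 + a^2 - 5*a + 3) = (a - 1)^3*(a + 2)*(a^2 + 2*a - 3) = (a - 1)^4*(a + 2)*(a + 3)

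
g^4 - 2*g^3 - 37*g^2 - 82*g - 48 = (g - 8)*(g + 1)*(g + 2)*(g + 3)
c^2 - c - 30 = (c - 6)*(c + 5)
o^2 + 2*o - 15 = (o - 3)*(o + 5)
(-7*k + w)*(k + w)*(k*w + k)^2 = -7*k^4*w^2 - 14*k^4*w - 7*k^4 - 6*k^3*w^3 - 12*k^3*w^2 - 6*k^3*w + k^2*w^4 + 2*k^2*w^3 + k^2*w^2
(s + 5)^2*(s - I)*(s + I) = s^4 + 10*s^3 + 26*s^2 + 10*s + 25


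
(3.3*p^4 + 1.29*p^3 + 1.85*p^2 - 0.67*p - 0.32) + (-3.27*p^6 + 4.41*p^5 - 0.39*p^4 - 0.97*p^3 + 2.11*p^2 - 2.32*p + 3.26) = -3.27*p^6 + 4.41*p^5 + 2.91*p^4 + 0.32*p^3 + 3.96*p^2 - 2.99*p + 2.94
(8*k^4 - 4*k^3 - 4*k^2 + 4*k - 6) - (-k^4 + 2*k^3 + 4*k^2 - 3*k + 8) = 9*k^4 - 6*k^3 - 8*k^2 + 7*k - 14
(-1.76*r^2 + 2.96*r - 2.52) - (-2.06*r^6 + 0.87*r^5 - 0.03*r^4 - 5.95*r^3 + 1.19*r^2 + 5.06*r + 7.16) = 2.06*r^6 - 0.87*r^5 + 0.03*r^4 + 5.95*r^3 - 2.95*r^2 - 2.1*r - 9.68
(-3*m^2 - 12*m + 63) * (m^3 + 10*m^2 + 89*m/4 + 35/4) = -3*m^5 - 42*m^4 - 495*m^3/4 + 1347*m^2/4 + 5187*m/4 + 2205/4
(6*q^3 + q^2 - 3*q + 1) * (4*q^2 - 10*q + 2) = 24*q^5 - 56*q^4 - 10*q^3 + 36*q^2 - 16*q + 2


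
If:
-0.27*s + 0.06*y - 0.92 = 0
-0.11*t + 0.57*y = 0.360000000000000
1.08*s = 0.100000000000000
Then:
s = 0.09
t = 78.34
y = 15.75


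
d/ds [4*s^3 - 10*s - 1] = 12*s^2 - 10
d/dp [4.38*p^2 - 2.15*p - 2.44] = 8.76*p - 2.15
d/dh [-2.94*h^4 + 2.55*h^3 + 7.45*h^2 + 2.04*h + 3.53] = -11.76*h^3 + 7.65*h^2 + 14.9*h + 2.04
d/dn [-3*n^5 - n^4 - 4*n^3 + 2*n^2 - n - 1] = -15*n^4 - 4*n^3 - 12*n^2 + 4*n - 1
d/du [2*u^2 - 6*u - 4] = 4*u - 6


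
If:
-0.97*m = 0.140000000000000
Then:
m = -0.14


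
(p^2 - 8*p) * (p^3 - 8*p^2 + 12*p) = p^5 - 16*p^4 + 76*p^3 - 96*p^2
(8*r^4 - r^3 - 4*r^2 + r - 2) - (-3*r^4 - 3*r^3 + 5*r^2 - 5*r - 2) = 11*r^4 + 2*r^3 - 9*r^2 + 6*r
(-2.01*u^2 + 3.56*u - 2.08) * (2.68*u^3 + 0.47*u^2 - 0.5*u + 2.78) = -5.3868*u^5 + 8.5961*u^4 - 2.8962*u^3 - 8.3454*u^2 + 10.9368*u - 5.7824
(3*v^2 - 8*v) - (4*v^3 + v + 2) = -4*v^3 + 3*v^2 - 9*v - 2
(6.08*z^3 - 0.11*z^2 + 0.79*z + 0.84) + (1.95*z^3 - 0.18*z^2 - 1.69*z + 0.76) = 8.03*z^3 - 0.29*z^2 - 0.9*z + 1.6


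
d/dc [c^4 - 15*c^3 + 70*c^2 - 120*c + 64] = 4*c^3 - 45*c^2 + 140*c - 120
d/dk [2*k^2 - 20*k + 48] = 4*k - 20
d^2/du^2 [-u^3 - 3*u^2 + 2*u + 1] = -6*u - 6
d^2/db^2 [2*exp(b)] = 2*exp(b)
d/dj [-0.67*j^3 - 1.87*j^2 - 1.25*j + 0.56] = -2.01*j^2 - 3.74*j - 1.25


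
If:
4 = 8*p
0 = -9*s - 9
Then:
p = 1/2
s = -1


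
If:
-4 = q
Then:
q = -4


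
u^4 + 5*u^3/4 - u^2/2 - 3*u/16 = u*(u - 1/2)*(u + 1/4)*(u + 3/2)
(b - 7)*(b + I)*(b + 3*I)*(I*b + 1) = I*b^4 - 3*b^3 - 7*I*b^3 + 21*b^2 + I*b^2 - 3*b - 7*I*b + 21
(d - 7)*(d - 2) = d^2 - 9*d + 14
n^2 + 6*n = n*(n + 6)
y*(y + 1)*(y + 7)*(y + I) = y^4 + 8*y^3 + I*y^3 + 7*y^2 + 8*I*y^2 + 7*I*y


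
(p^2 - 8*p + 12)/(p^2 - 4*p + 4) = (p - 6)/(p - 2)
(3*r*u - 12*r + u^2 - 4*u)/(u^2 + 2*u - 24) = (3*r + u)/(u + 6)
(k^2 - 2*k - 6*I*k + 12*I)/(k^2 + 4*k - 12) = (k - 6*I)/(k + 6)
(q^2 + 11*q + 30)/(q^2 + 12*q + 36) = (q + 5)/(q + 6)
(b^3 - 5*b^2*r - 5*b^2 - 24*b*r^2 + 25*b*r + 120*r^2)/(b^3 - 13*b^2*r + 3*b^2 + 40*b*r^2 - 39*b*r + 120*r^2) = (-b^2 - 3*b*r + 5*b + 15*r)/(-b^2 + 5*b*r - 3*b + 15*r)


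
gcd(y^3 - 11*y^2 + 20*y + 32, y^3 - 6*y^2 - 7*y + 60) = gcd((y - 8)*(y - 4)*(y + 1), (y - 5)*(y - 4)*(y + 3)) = y - 4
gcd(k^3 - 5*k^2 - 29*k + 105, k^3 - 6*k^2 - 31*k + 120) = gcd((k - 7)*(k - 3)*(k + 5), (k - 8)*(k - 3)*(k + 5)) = k^2 + 2*k - 15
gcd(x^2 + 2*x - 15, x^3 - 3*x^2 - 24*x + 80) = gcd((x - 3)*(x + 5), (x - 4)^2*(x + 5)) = x + 5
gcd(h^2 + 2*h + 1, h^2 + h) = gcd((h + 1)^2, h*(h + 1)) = h + 1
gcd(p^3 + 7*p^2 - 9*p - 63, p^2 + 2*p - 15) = p - 3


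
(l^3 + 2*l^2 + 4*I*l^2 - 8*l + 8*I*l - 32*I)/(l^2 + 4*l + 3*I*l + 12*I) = (l^2 + l*(-2 + 4*I) - 8*I)/(l + 3*I)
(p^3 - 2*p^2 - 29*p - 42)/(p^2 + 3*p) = p - 5 - 14/p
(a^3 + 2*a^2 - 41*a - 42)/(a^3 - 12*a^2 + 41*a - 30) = (a^2 + 8*a + 7)/(a^2 - 6*a + 5)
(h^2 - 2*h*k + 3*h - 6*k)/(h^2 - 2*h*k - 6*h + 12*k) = (h + 3)/(h - 6)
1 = 1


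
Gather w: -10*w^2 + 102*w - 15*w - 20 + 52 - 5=-10*w^2 + 87*w + 27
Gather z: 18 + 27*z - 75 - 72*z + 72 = 15 - 45*z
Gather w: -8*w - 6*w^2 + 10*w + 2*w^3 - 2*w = 2*w^3 - 6*w^2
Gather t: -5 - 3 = -8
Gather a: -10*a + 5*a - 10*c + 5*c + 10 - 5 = -5*a - 5*c + 5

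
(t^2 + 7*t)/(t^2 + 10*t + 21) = t/(t + 3)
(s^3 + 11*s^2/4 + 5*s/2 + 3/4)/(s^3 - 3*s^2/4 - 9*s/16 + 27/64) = 16*(s^2 + 2*s + 1)/(16*s^2 - 24*s + 9)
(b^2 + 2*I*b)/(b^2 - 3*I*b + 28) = b*(b + 2*I)/(b^2 - 3*I*b + 28)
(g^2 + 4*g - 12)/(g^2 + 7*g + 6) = (g - 2)/(g + 1)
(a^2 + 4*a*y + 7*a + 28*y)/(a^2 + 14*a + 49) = (a + 4*y)/(a + 7)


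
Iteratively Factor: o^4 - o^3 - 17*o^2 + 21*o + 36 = (o + 1)*(o^3 - 2*o^2 - 15*o + 36) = (o + 1)*(o + 4)*(o^2 - 6*o + 9) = (o - 3)*(o + 1)*(o + 4)*(o - 3)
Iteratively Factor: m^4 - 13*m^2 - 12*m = (m)*(m^3 - 13*m - 12) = m*(m + 1)*(m^2 - m - 12) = m*(m - 4)*(m + 1)*(m + 3)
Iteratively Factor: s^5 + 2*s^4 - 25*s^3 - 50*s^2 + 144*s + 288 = (s - 3)*(s^4 + 5*s^3 - 10*s^2 - 80*s - 96) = (s - 3)*(s + 3)*(s^3 + 2*s^2 - 16*s - 32) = (s - 4)*(s - 3)*(s + 3)*(s^2 + 6*s + 8) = (s - 4)*(s - 3)*(s + 3)*(s + 4)*(s + 2)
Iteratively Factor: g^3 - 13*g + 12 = (g + 4)*(g^2 - 4*g + 3) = (g - 1)*(g + 4)*(g - 3)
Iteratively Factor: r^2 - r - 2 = (r - 2)*(r + 1)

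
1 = 1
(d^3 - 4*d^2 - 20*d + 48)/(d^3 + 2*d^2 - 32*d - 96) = (d - 2)/(d + 4)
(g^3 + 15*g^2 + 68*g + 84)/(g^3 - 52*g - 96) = (g + 7)/(g - 8)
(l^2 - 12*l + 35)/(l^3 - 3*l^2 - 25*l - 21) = (l - 5)/(l^2 + 4*l + 3)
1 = 1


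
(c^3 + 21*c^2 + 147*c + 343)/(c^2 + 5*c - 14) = (c^2 + 14*c + 49)/(c - 2)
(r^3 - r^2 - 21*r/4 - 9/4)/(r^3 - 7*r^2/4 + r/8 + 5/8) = 2*(2*r^2 - 3*r - 9)/(4*r^2 - 9*r + 5)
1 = 1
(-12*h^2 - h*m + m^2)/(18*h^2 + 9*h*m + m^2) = (-4*h + m)/(6*h + m)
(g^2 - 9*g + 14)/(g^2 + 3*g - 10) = (g - 7)/(g + 5)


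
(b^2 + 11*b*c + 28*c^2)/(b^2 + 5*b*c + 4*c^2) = (b + 7*c)/(b + c)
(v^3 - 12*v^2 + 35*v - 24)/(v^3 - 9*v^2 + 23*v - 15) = (v - 8)/(v - 5)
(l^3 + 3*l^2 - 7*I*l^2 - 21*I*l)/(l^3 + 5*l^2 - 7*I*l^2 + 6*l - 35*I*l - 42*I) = l/(l + 2)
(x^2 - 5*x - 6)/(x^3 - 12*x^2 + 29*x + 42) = 1/(x - 7)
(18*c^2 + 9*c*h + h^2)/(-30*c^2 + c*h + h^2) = (-3*c - h)/(5*c - h)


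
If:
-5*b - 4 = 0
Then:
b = -4/5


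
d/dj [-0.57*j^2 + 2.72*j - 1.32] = 2.72 - 1.14*j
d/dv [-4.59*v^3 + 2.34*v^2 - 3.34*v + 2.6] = -13.77*v^2 + 4.68*v - 3.34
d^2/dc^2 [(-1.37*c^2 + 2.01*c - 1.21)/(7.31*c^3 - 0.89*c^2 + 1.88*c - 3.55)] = (-146.414914*c^6 + 644.439366*c^5 - 741.38751*c^4 - 428.422748*c^3 + 546.373776*c^2 - 214.356768*c - 8.60862800000001)/(390.617891*c^9 - 142.674387*c^8 + 318.750357*c^7 - 643.185986*c^6 + 220.552506*c^5 - 310.594353*c^4 + 318.656657*c^3 - 71.290035*c^2 + 71.0781*c - 44.738875)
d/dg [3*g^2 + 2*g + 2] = 6*g + 2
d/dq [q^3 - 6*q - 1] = 3*q^2 - 6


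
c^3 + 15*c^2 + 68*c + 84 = (c + 2)*(c + 6)*(c + 7)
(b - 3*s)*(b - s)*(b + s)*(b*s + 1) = b^4*s - 3*b^3*s^2 + b^3 - b^2*s^3 - 3*b^2*s + 3*b*s^4 - b*s^2 + 3*s^3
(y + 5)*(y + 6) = y^2 + 11*y + 30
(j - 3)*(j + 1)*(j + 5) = j^3 + 3*j^2 - 13*j - 15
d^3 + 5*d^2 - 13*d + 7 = (d - 1)^2*(d + 7)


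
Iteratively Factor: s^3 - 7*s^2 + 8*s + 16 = (s - 4)*(s^2 - 3*s - 4) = (s - 4)*(s + 1)*(s - 4)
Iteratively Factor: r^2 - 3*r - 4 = (r - 4)*(r + 1)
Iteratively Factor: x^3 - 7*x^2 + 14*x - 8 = (x - 4)*(x^2 - 3*x + 2) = (x - 4)*(x - 1)*(x - 2)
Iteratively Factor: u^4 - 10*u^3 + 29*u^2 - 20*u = (u - 5)*(u^3 - 5*u^2 + 4*u) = (u - 5)*(u - 1)*(u^2 - 4*u) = (u - 5)*(u - 4)*(u - 1)*(u)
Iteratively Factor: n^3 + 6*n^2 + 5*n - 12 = (n + 3)*(n^2 + 3*n - 4) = (n + 3)*(n + 4)*(n - 1)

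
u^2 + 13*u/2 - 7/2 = (u - 1/2)*(u + 7)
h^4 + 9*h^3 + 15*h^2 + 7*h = h*(h + 1)^2*(h + 7)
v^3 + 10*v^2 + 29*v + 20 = (v + 1)*(v + 4)*(v + 5)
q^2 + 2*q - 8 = (q - 2)*(q + 4)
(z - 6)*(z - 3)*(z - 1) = z^3 - 10*z^2 + 27*z - 18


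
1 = 1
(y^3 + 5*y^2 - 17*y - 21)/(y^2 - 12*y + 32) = (y^3 + 5*y^2 - 17*y - 21)/(y^2 - 12*y + 32)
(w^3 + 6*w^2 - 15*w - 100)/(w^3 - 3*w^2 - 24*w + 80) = (w + 5)/(w - 4)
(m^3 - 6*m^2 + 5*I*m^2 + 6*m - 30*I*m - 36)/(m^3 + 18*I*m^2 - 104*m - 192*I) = (m^2 - m*(6 + I) + 6*I)/(m^2 + 12*I*m - 32)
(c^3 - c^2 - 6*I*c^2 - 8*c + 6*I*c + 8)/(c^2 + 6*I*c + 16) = (c^2 - c*(1 + 4*I) + 4*I)/(c + 8*I)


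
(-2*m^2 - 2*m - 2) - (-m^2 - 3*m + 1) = -m^2 + m - 3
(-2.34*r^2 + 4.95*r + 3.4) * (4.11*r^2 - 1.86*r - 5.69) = -9.6174*r^4 + 24.6969*r^3 + 18.0816*r^2 - 34.4895*r - 19.346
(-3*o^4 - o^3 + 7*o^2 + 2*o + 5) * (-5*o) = 15*o^5 + 5*o^4 - 35*o^3 - 10*o^2 - 25*o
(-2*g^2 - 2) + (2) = -2*g^2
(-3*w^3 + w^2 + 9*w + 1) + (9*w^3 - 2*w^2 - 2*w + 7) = 6*w^3 - w^2 + 7*w + 8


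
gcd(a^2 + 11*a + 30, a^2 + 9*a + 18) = a + 6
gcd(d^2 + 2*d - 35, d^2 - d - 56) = d + 7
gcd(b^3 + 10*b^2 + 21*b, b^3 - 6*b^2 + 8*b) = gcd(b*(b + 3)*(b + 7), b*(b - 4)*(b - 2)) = b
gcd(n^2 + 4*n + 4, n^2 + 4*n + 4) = n^2 + 4*n + 4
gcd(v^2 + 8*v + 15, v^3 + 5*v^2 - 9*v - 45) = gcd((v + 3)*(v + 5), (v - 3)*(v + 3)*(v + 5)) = v^2 + 8*v + 15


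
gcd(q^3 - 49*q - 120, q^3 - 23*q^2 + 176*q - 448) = q - 8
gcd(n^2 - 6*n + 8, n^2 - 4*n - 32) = 1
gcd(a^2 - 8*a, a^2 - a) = a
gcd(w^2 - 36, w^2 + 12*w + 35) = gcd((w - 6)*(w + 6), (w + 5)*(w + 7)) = 1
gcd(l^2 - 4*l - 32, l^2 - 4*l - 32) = l^2 - 4*l - 32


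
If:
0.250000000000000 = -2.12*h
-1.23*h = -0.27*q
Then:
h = -0.12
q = -0.54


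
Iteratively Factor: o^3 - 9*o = (o + 3)*(o^2 - 3*o) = (o - 3)*(o + 3)*(o)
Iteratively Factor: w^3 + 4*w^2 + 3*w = (w + 1)*(w^2 + 3*w) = (w + 1)*(w + 3)*(w)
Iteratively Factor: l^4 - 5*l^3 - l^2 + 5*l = (l + 1)*(l^3 - 6*l^2 + 5*l) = (l - 1)*(l + 1)*(l^2 - 5*l) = l*(l - 1)*(l + 1)*(l - 5)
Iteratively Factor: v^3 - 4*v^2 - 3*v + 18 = (v + 2)*(v^2 - 6*v + 9) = (v - 3)*(v + 2)*(v - 3)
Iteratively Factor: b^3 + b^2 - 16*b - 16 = (b - 4)*(b^2 + 5*b + 4) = (b - 4)*(b + 1)*(b + 4)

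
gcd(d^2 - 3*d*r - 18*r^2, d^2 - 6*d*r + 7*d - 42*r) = -d + 6*r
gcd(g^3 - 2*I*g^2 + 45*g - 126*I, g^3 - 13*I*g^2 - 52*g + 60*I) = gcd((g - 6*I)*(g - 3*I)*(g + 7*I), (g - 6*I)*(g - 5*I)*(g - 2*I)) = g - 6*I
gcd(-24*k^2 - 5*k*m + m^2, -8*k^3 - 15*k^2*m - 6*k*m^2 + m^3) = 8*k - m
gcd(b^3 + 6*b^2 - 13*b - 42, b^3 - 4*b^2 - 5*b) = 1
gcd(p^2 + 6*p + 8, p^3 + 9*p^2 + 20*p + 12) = p + 2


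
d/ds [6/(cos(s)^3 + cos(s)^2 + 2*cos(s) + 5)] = 6*(3*cos(s)^2 + 2*cos(s) + 2)*sin(s)/(cos(s)^3 + cos(s)^2 + 2*cos(s) + 5)^2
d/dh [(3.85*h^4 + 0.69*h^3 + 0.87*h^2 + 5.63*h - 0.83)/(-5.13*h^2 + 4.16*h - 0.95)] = (-39.501*h^5 + 44.5083*h^4 - 8.8892*h^3 + 30.5346*h^2 - 10.1688*h - 1.8957)/(26.3169*h^4 - 42.6816*h^3 + 27.0526*h^2 - 7.904*h + 0.9025)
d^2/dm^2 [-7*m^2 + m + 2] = -14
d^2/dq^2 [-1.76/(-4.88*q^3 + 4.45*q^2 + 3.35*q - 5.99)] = ((15.664 - 51.5328*q)*(4.88*q^3 - 4.45*q^2 - 3.35*q + 5.99) + 1.76*(-29.28*q^2 + 17.8*q + 6.7)*(-14.64*q^2 + 8.9*q + 3.35))/(4.88*q^3 - 4.45*q^2 - 3.35*q + 5.99)^3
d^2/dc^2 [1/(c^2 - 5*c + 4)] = 2*(-c^2 + 5*c + (2*c - 5)^2 - 4)/(c^2 - 5*c + 4)^3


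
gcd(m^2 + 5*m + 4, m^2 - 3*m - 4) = m + 1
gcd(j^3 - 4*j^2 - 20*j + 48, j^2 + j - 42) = j - 6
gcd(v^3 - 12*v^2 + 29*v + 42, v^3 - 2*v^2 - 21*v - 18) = v^2 - 5*v - 6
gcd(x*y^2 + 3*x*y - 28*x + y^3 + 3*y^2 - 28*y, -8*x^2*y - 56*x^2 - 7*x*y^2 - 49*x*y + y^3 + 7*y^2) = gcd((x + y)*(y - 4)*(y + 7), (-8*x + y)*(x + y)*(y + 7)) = x*y + 7*x + y^2 + 7*y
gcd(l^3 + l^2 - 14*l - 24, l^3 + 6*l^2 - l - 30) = l + 3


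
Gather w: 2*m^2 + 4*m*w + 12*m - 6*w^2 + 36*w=2*m^2 + 12*m - 6*w^2 + w*(4*m + 36)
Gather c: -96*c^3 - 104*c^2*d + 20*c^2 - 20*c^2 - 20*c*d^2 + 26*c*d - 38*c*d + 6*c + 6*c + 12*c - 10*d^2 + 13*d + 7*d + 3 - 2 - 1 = -96*c^3 - 104*c^2*d + c*(-20*d^2 - 12*d + 24) - 10*d^2 + 20*d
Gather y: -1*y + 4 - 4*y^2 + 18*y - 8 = -4*y^2 + 17*y - 4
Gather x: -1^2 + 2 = 1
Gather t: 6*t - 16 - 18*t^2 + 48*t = -18*t^2 + 54*t - 16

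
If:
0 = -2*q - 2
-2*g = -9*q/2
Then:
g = -9/4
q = -1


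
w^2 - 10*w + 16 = (w - 8)*(w - 2)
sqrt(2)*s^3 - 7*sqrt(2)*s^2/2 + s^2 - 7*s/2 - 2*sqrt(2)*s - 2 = (s - 4)*(s + 1/2)*(sqrt(2)*s + 1)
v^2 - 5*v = v*(v - 5)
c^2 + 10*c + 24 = (c + 4)*(c + 6)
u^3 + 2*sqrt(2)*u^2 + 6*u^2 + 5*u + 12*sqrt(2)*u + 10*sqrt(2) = (u + 1)*(u + 5)*(u + 2*sqrt(2))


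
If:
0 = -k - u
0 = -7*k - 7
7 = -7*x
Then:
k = -1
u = 1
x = -1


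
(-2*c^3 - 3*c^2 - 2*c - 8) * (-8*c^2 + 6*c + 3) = 16*c^5 + 12*c^4 - 8*c^3 + 43*c^2 - 54*c - 24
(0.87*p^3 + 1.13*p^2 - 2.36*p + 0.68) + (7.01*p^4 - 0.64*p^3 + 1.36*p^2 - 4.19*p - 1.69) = 7.01*p^4 + 0.23*p^3 + 2.49*p^2 - 6.55*p - 1.01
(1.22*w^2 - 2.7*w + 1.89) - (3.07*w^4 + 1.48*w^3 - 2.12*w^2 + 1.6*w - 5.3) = -3.07*w^4 - 1.48*w^3 + 3.34*w^2 - 4.3*w + 7.19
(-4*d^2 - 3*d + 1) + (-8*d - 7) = -4*d^2 - 11*d - 6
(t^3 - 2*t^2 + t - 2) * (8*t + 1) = 8*t^4 - 15*t^3 + 6*t^2 - 15*t - 2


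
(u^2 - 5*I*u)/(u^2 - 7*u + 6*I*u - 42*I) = u*(u - 5*I)/(u^2 + u*(-7 + 6*I) - 42*I)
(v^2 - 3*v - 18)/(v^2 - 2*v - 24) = (v + 3)/(v + 4)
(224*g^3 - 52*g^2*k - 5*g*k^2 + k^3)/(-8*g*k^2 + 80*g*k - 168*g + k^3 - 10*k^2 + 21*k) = (-28*g^2 + 3*g*k + k^2)/(k^2 - 10*k + 21)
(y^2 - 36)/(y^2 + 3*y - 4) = (y^2 - 36)/(y^2 + 3*y - 4)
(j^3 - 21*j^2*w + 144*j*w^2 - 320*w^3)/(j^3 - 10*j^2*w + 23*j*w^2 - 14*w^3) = (j^3 - 21*j^2*w + 144*j*w^2 - 320*w^3)/(j^3 - 10*j^2*w + 23*j*w^2 - 14*w^3)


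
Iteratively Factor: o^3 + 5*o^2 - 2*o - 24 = (o + 4)*(o^2 + o - 6) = (o + 3)*(o + 4)*(o - 2)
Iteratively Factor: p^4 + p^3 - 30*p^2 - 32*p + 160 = (p - 5)*(p^3 + 6*p^2 - 32) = (p - 5)*(p + 4)*(p^2 + 2*p - 8) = (p - 5)*(p + 4)^2*(p - 2)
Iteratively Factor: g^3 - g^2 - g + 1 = (g - 1)*(g^2 - 1) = (g - 1)^2*(g + 1)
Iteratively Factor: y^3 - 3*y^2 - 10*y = (y)*(y^2 - 3*y - 10) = y*(y + 2)*(y - 5)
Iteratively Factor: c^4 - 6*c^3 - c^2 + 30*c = (c - 5)*(c^3 - c^2 - 6*c) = c*(c - 5)*(c^2 - c - 6) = c*(c - 5)*(c + 2)*(c - 3)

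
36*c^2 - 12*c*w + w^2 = (-6*c + w)^2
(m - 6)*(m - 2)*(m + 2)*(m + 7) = m^4 + m^3 - 46*m^2 - 4*m + 168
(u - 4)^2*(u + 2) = u^3 - 6*u^2 + 32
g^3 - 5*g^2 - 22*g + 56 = (g - 7)*(g - 2)*(g + 4)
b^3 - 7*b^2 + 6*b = b*(b - 6)*(b - 1)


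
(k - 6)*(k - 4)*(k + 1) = k^3 - 9*k^2 + 14*k + 24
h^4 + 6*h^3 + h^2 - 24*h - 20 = (h - 2)*(h + 1)*(h + 2)*(h + 5)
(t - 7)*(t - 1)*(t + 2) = t^3 - 6*t^2 - 9*t + 14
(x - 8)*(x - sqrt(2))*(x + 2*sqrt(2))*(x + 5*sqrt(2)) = x^4 - 8*x^3 + 6*sqrt(2)*x^3 - 48*sqrt(2)*x^2 + 6*x^2 - 48*x - 20*sqrt(2)*x + 160*sqrt(2)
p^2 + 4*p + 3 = (p + 1)*(p + 3)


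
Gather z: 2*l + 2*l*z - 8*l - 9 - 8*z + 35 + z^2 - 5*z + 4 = -6*l + z^2 + z*(2*l - 13) + 30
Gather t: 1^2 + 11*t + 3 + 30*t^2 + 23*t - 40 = 30*t^2 + 34*t - 36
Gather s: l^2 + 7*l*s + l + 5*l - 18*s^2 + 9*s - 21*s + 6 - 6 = l^2 + 6*l - 18*s^2 + s*(7*l - 12)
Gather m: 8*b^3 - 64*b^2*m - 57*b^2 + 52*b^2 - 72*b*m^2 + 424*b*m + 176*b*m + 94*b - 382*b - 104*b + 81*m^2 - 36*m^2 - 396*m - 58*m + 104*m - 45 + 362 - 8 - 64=8*b^3 - 5*b^2 - 392*b + m^2*(45 - 72*b) + m*(-64*b^2 + 600*b - 350) + 245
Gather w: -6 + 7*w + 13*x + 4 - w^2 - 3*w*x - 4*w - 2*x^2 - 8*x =-w^2 + w*(3 - 3*x) - 2*x^2 + 5*x - 2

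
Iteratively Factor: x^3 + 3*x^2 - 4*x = (x)*(x^2 + 3*x - 4) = x*(x + 4)*(x - 1)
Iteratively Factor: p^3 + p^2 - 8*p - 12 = (p + 2)*(p^2 - p - 6) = (p + 2)^2*(p - 3)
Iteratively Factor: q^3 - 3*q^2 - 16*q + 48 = (q - 3)*(q^2 - 16) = (q - 4)*(q - 3)*(q + 4)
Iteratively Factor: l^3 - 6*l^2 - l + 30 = (l - 5)*(l^2 - l - 6) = (l - 5)*(l - 3)*(l + 2)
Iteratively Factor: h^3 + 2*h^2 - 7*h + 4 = (h - 1)*(h^2 + 3*h - 4) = (h - 1)*(h + 4)*(h - 1)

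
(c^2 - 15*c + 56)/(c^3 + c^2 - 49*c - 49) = (c - 8)/(c^2 + 8*c + 7)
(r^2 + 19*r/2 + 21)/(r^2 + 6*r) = (r + 7/2)/r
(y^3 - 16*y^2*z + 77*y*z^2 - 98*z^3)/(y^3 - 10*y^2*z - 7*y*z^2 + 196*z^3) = (y - 2*z)/(y + 4*z)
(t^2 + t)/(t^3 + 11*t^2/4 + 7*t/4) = 4/(4*t + 7)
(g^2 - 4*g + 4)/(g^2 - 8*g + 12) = (g - 2)/(g - 6)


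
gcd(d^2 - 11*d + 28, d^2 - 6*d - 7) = d - 7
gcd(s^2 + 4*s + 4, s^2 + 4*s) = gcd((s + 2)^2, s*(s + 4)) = 1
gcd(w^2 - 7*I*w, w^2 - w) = w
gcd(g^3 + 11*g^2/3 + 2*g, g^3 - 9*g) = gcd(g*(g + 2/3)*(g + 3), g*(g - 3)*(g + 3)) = g^2 + 3*g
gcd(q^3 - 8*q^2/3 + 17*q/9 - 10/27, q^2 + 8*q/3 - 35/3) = 1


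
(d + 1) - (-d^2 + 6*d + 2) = d^2 - 5*d - 1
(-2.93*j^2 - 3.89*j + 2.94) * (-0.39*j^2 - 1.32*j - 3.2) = 1.1427*j^4 + 5.3847*j^3 + 13.3642*j^2 + 8.5672*j - 9.408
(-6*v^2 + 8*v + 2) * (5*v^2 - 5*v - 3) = -30*v^4 + 70*v^3 - 12*v^2 - 34*v - 6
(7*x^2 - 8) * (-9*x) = -63*x^3 + 72*x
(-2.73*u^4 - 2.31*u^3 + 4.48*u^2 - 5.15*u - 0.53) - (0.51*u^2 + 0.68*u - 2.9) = -2.73*u^4 - 2.31*u^3 + 3.97*u^2 - 5.83*u + 2.37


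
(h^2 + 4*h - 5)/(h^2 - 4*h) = (h^2 + 4*h - 5)/(h*(h - 4))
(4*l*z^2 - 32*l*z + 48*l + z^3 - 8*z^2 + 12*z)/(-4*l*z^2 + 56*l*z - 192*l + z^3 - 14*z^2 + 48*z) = (4*l*z - 8*l + z^2 - 2*z)/(-4*l*z + 32*l + z^2 - 8*z)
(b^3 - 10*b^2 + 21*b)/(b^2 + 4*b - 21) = b*(b - 7)/(b + 7)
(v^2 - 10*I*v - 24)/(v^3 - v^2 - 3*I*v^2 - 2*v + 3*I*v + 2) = (v^2 - 10*I*v - 24)/(v^3 - v^2*(1 + 3*I) + v*(-2 + 3*I) + 2)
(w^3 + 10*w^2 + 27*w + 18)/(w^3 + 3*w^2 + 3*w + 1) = (w^2 + 9*w + 18)/(w^2 + 2*w + 1)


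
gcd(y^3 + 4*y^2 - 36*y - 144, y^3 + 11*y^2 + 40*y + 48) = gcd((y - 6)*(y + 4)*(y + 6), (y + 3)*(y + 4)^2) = y + 4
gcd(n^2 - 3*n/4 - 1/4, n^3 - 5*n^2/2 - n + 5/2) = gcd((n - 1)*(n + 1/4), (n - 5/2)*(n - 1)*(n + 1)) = n - 1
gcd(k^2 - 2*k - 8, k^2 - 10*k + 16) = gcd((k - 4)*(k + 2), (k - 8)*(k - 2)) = 1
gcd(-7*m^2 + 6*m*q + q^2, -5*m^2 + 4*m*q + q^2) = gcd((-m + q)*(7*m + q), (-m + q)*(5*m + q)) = -m + q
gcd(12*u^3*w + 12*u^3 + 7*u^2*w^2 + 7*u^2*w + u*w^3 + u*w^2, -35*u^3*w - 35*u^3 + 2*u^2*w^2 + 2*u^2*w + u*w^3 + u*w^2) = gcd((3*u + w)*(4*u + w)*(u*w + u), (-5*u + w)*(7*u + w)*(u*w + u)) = u*w + u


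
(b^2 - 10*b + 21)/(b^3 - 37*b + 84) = (b - 7)/(b^2 + 3*b - 28)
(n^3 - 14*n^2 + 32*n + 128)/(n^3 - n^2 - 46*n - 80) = (n - 8)/(n + 5)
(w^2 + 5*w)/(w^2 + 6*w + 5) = w/(w + 1)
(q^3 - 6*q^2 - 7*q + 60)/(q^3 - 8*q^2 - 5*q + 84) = (q - 5)/(q - 7)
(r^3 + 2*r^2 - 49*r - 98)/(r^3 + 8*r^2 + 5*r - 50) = (r^3 + 2*r^2 - 49*r - 98)/(r^3 + 8*r^2 + 5*r - 50)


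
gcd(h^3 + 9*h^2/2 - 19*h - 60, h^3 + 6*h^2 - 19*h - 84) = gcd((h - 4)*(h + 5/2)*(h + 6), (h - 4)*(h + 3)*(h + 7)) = h - 4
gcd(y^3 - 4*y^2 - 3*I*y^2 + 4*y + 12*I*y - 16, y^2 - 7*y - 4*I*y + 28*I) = y - 4*I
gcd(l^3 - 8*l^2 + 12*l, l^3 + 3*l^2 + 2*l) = l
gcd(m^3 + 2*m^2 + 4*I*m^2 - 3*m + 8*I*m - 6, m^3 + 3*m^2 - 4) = m + 2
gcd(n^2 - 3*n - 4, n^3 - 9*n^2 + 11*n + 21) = n + 1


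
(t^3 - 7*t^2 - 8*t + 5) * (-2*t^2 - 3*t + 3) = -2*t^5 + 11*t^4 + 40*t^3 - 7*t^2 - 39*t + 15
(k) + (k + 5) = 2*k + 5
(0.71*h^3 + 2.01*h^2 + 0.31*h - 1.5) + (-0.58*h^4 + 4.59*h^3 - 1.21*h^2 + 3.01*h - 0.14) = -0.58*h^4 + 5.3*h^3 + 0.8*h^2 + 3.32*h - 1.64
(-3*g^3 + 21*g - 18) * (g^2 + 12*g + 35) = -3*g^5 - 36*g^4 - 84*g^3 + 234*g^2 + 519*g - 630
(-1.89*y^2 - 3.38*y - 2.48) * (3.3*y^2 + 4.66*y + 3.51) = -6.237*y^4 - 19.9614*y^3 - 30.5687*y^2 - 23.4206*y - 8.7048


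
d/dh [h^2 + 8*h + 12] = 2*h + 8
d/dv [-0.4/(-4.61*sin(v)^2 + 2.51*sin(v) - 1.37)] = (1.004 - 3.688*sin(v))*cos(v)/(4.61*sin(v)^2 - 2.51*sin(v) + 1.37)^2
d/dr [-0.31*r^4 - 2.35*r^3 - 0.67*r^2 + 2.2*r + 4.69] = -1.24*r^3 - 7.05*r^2 - 1.34*r + 2.2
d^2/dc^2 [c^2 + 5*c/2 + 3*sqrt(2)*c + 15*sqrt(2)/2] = 2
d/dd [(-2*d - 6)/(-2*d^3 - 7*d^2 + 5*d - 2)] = 2*(-4*d^3 - 25*d^2 - 42*d + 17)/(4*d^6 + 28*d^5 + 29*d^4 - 62*d^3 + 53*d^2 - 20*d + 4)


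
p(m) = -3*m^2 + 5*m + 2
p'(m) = 5 - 6*m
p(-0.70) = -2.97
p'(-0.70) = 9.20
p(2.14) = -1.04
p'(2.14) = -7.84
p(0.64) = 3.97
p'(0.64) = 1.16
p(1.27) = 3.51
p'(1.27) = -2.62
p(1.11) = 3.85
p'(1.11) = -1.66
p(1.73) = 1.67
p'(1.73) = -5.38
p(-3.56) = -53.82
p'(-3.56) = 26.36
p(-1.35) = -10.22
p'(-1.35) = 13.10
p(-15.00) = -748.00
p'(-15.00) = 95.00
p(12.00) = -370.00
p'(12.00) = -67.00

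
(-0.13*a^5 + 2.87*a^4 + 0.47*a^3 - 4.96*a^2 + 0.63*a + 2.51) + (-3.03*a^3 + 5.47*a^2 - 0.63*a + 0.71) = -0.13*a^5 + 2.87*a^4 - 2.56*a^3 + 0.51*a^2 + 3.22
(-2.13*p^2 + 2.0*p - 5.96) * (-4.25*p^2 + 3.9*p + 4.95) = 9.0525*p^4 - 16.807*p^3 + 22.5865*p^2 - 13.344*p - 29.502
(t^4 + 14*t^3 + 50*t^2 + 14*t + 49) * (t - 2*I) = t^5 + 14*t^4 - 2*I*t^4 + 50*t^3 - 28*I*t^3 + 14*t^2 - 100*I*t^2 + 49*t - 28*I*t - 98*I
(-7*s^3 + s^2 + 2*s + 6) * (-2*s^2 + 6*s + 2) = 14*s^5 - 44*s^4 - 12*s^3 + 2*s^2 + 40*s + 12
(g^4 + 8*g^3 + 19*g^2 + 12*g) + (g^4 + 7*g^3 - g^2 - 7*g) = 2*g^4 + 15*g^3 + 18*g^2 + 5*g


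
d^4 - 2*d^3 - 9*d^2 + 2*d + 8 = (d - 4)*(d - 1)*(d + 1)*(d + 2)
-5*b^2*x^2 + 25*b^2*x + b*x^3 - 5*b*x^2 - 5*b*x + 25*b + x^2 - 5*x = (-5*b + x)*(x - 5)*(b*x + 1)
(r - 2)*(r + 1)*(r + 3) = r^3 + 2*r^2 - 5*r - 6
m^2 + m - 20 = (m - 4)*(m + 5)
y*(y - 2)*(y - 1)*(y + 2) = y^4 - y^3 - 4*y^2 + 4*y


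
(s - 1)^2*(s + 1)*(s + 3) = s^4 + 2*s^3 - 4*s^2 - 2*s + 3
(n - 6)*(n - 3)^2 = n^3 - 12*n^2 + 45*n - 54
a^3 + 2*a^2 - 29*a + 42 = (a - 3)*(a - 2)*(a + 7)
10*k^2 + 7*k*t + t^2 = (2*k + t)*(5*k + t)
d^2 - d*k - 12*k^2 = (d - 4*k)*(d + 3*k)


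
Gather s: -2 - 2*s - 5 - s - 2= -3*s - 9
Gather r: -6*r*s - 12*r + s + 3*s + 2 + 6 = r*(-6*s - 12) + 4*s + 8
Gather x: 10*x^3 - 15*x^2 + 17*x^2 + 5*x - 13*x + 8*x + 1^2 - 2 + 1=10*x^3 + 2*x^2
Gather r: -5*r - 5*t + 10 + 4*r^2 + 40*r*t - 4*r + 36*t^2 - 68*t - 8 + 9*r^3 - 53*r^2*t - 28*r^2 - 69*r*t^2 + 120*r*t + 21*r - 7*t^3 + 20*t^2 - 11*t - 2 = 9*r^3 + r^2*(-53*t - 24) + r*(-69*t^2 + 160*t + 12) - 7*t^3 + 56*t^2 - 84*t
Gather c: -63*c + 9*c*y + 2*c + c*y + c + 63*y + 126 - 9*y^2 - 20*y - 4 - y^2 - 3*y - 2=c*(10*y - 60) - 10*y^2 + 40*y + 120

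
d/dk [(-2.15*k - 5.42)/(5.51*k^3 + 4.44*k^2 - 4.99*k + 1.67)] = (23.693*k^3 + 99.1386*k^2 + 48.1296*k - 30.6363)/(30.3601*k^6 + 48.9288*k^5 - 35.2762*k^4 - 25.9078*k^3 + 39.7297*k^2 - 16.6666*k + 2.7889)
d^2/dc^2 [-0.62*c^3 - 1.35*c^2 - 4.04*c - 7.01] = -3.72*c - 2.7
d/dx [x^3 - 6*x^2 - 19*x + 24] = 3*x^2 - 12*x - 19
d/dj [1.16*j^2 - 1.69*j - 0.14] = 2.32*j - 1.69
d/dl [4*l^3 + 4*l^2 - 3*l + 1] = 12*l^2 + 8*l - 3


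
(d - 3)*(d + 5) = d^2 + 2*d - 15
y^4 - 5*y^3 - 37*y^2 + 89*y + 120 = (y - 8)*(y - 3)*(y + 1)*(y + 5)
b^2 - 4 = (b - 2)*(b + 2)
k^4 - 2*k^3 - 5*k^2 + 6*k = k*(k - 3)*(k - 1)*(k + 2)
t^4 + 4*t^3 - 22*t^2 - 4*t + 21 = (t - 3)*(t - 1)*(t + 1)*(t + 7)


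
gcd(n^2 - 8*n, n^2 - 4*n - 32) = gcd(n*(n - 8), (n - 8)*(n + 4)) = n - 8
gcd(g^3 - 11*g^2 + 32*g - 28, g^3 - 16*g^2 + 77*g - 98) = g^2 - 9*g + 14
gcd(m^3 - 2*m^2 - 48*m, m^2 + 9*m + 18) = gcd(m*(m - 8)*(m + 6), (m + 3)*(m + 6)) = m + 6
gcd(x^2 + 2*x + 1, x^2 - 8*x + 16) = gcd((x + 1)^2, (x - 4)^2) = 1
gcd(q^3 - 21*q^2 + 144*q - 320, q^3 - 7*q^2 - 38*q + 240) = q^2 - 13*q + 40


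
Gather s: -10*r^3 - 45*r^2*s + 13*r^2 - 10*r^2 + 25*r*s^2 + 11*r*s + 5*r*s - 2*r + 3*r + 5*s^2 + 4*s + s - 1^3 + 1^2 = -10*r^3 + 3*r^2 + r + s^2*(25*r + 5) + s*(-45*r^2 + 16*r + 5)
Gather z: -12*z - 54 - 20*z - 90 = -32*z - 144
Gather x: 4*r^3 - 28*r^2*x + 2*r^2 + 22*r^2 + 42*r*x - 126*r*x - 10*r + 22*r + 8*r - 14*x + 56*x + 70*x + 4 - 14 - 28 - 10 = 4*r^3 + 24*r^2 + 20*r + x*(-28*r^2 - 84*r + 112) - 48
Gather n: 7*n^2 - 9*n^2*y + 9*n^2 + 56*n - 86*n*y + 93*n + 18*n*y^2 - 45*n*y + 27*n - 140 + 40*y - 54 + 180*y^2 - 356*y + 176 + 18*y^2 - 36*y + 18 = n^2*(16 - 9*y) + n*(18*y^2 - 131*y + 176) + 198*y^2 - 352*y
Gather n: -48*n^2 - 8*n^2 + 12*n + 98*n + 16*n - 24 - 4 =-56*n^2 + 126*n - 28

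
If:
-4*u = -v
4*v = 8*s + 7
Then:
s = v/2 - 7/8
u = v/4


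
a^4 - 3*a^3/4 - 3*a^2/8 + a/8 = a*(a - 1)*(a - 1/4)*(a + 1/2)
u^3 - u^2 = u^2*(u - 1)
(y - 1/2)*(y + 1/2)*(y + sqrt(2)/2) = y^3 + sqrt(2)*y^2/2 - y/4 - sqrt(2)/8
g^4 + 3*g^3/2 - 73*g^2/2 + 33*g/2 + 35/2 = (g - 5)*(g - 1)*(g + 1/2)*(g + 7)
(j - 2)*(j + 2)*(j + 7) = j^3 + 7*j^2 - 4*j - 28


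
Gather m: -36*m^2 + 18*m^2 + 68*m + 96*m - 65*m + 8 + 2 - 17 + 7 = -18*m^2 + 99*m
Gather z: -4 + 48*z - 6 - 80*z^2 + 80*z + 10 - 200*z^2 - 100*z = -280*z^2 + 28*z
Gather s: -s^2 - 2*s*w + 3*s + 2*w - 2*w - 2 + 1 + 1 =-s^2 + s*(3 - 2*w)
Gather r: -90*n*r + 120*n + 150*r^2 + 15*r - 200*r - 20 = 120*n + 150*r^2 + r*(-90*n - 185) - 20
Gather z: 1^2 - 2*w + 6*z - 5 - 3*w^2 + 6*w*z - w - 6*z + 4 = -3*w^2 + 6*w*z - 3*w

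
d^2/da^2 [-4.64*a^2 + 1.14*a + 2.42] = -9.28000000000000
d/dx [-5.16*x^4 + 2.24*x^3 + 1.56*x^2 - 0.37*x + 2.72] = -20.64*x^3 + 6.72*x^2 + 3.12*x - 0.37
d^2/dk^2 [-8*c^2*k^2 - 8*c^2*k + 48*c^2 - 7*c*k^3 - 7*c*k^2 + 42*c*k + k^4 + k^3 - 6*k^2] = -16*c^2 - 42*c*k - 14*c + 12*k^2 + 6*k - 12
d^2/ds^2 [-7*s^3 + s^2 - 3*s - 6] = 2 - 42*s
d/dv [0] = 0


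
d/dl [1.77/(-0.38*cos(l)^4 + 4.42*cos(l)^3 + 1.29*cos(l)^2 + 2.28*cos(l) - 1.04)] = (-2.6904*cos(l)^3 + 23.4702*cos(l)^2 + 4.5666*cos(l) + 4.0356)*sin(l)/(-0.38*cos(l)^4 + 4.42*cos(l)^3 + 1.29*cos(l)^2 + 2.28*cos(l) - 1.04)^2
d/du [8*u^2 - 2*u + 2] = 16*u - 2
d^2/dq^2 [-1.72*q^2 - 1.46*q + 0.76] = -3.44000000000000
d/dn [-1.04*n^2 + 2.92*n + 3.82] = 2.92 - 2.08*n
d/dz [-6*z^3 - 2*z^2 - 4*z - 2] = -18*z^2 - 4*z - 4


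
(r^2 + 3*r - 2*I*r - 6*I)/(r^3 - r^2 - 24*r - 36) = (r - 2*I)/(r^2 - 4*r - 12)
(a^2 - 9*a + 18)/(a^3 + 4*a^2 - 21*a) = (a - 6)/(a*(a + 7))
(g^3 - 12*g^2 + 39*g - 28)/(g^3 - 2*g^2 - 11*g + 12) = (g - 7)/(g + 3)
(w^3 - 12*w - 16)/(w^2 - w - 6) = (w^2 - 2*w - 8)/(w - 3)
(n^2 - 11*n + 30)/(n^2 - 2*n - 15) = (n - 6)/(n + 3)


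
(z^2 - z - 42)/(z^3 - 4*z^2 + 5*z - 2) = (z^2 - z - 42)/(z^3 - 4*z^2 + 5*z - 2)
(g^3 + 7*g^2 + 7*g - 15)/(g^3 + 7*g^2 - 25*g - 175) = (g^2 + 2*g - 3)/(g^2 + 2*g - 35)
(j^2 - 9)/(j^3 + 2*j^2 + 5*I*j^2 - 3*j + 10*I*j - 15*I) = (j - 3)/(j^2 + j*(-1 + 5*I) - 5*I)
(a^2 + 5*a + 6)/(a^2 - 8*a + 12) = (a^2 + 5*a + 6)/(a^2 - 8*a + 12)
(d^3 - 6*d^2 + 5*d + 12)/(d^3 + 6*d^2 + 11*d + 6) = (d^2 - 7*d + 12)/(d^2 + 5*d + 6)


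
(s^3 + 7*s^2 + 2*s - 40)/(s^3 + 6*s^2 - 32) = (s + 5)/(s + 4)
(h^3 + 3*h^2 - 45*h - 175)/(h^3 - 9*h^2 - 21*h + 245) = (h + 5)/(h - 7)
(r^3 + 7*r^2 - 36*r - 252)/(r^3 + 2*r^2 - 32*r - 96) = (r^2 + 13*r + 42)/(r^2 + 8*r + 16)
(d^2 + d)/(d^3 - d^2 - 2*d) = 1/(d - 2)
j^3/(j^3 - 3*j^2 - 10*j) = j^2/(j^2 - 3*j - 10)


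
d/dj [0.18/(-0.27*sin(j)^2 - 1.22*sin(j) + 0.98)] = (0.0972*sin(j) + 0.2196)*cos(j)/(0.27*sin(j)^2 + 1.22*sin(j) - 0.98)^2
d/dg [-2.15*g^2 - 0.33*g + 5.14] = -4.3*g - 0.33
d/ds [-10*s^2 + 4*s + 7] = 4 - 20*s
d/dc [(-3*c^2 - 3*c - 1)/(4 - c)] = (3*c^2 - 24*c - 13)/(c^2 - 8*c + 16)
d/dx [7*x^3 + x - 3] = 21*x^2 + 1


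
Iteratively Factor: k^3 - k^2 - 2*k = (k + 1)*(k^2 - 2*k) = k*(k + 1)*(k - 2)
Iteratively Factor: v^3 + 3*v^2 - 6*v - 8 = (v - 2)*(v^2 + 5*v + 4) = (v - 2)*(v + 4)*(v + 1)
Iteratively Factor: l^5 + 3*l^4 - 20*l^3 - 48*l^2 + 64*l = (l - 1)*(l^4 + 4*l^3 - 16*l^2 - 64*l) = (l - 1)*(l + 4)*(l^3 - 16*l) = l*(l - 1)*(l + 4)*(l^2 - 16) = l*(l - 1)*(l + 4)^2*(l - 4)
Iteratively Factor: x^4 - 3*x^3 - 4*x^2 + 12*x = (x + 2)*(x^3 - 5*x^2 + 6*x) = (x - 3)*(x + 2)*(x^2 - 2*x) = x*(x - 3)*(x + 2)*(x - 2)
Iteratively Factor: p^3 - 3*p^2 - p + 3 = (p - 3)*(p^2 - 1) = (p - 3)*(p - 1)*(p + 1)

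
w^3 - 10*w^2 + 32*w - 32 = (w - 4)^2*(w - 2)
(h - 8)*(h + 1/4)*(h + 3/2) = h^3 - 25*h^2/4 - 109*h/8 - 3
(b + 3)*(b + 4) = b^2 + 7*b + 12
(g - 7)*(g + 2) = g^2 - 5*g - 14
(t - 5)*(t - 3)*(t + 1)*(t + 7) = t^4 - 42*t^2 + 64*t + 105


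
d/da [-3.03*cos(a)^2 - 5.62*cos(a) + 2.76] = (6.06*cos(a) + 5.62)*sin(a)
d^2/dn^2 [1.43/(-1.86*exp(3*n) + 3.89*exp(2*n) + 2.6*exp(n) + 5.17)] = (1.43*(-11.16*exp(2*n) + 15.56*exp(n) + 5.2)*(-5.58*exp(2*n) + 7.78*exp(n) + 2.6)*exp(n) + (23.9382*exp(2*n) - 22.2508*exp(n) - 3.718)*(-1.86*exp(3*n) + 3.89*exp(2*n) + 2.6*exp(n) + 5.17))*exp(n)/(-1.86*exp(3*n) + 3.89*exp(2*n) + 2.6*exp(n) + 5.17)^3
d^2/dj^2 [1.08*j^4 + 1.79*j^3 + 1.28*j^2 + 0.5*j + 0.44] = 12.96*j^2 + 10.74*j + 2.56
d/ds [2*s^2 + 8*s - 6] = 4*s + 8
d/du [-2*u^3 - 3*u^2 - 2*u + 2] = -6*u^2 - 6*u - 2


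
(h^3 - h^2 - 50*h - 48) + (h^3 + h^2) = 2*h^3 - 50*h - 48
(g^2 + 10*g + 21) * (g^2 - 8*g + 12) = g^4 + 2*g^3 - 47*g^2 - 48*g + 252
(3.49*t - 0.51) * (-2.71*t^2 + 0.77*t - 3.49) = -9.4579*t^3 + 4.0694*t^2 - 12.5728*t + 1.7799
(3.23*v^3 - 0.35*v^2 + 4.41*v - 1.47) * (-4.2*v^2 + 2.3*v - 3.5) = -13.566*v^5 + 8.899*v^4 - 30.632*v^3 + 17.542*v^2 - 18.816*v + 5.145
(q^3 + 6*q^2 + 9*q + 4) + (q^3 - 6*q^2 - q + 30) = 2*q^3 + 8*q + 34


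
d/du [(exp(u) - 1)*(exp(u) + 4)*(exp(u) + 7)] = (3*exp(2*u) + 20*exp(u) + 17)*exp(u)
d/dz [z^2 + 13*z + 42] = 2*z + 13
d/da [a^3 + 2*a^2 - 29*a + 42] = 3*a^2 + 4*a - 29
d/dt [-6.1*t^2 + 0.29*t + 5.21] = 0.29 - 12.2*t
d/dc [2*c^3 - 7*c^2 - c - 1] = 6*c^2 - 14*c - 1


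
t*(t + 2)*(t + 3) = t^3 + 5*t^2 + 6*t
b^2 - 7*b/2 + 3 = (b - 2)*(b - 3/2)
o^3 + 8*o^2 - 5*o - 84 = (o - 3)*(o + 4)*(o + 7)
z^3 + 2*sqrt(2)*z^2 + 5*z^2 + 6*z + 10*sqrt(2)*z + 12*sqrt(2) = (z + 2)*(z + 3)*(z + 2*sqrt(2))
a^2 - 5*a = a*(a - 5)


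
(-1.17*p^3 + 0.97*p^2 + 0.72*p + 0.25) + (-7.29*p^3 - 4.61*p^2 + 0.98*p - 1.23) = -8.46*p^3 - 3.64*p^2 + 1.7*p - 0.98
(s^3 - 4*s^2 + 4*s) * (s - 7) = s^4 - 11*s^3 + 32*s^2 - 28*s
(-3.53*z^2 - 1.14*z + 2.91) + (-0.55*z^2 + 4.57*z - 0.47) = -4.08*z^2 + 3.43*z + 2.44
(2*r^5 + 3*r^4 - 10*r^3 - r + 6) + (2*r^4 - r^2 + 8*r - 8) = 2*r^5 + 5*r^4 - 10*r^3 - r^2 + 7*r - 2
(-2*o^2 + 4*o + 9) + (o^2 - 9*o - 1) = -o^2 - 5*o + 8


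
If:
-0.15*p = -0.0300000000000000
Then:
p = 0.20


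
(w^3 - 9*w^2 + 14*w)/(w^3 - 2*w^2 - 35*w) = (w - 2)/(w + 5)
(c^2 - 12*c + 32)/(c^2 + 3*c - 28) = (c - 8)/(c + 7)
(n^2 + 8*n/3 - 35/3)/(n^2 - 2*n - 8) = (-3*n^2 - 8*n + 35)/(3*(-n^2 + 2*n + 8))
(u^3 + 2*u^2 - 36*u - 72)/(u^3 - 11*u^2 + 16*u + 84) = (u + 6)/(u - 7)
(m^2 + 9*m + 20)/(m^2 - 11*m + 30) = (m^2 + 9*m + 20)/(m^2 - 11*m + 30)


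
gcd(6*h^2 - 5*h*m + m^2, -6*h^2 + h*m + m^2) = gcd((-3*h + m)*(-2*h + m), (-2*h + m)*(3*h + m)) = 2*h - m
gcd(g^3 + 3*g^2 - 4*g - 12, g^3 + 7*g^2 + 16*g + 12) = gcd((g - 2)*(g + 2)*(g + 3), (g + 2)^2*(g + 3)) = g^2 + 5*g + 6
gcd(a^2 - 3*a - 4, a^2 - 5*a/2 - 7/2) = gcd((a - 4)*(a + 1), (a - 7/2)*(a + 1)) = a + 1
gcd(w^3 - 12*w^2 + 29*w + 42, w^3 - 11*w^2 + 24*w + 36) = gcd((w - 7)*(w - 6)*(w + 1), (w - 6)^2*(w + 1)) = w^2 - 5*w - 6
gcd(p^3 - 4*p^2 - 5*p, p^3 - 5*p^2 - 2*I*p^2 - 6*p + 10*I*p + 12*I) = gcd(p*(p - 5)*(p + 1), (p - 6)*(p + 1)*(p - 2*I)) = p + 1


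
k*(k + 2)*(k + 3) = k^3 + 5*k^2 + 6*k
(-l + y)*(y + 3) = -l*y - 3*l + y^2 + 3*y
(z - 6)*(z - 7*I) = z^2 - 6*z - 7*I*z + 42*I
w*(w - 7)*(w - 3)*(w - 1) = w^4 - 11*w^3 + 31*w^2 - 21*w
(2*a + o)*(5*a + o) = 10*a^2 + 7*a*o + o^2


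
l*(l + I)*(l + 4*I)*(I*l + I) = I*l^4 - 5*l^3 + I*l^3 - 5*l^2 - 4*I*l^2 - 4*I*l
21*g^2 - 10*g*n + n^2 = (-7*g + n)*(-3*g + n)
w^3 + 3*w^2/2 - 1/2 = (w - 1/2)*(w + 1)^2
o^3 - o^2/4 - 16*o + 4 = (o - 4)*(o - 1/4)*(o + 4)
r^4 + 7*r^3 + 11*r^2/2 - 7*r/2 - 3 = (r + 1)*(r + 6)*(r - sqrt(2)/2)*(r + sqrt(2)/2)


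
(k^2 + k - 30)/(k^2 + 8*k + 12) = (k - 5)/(k + 2)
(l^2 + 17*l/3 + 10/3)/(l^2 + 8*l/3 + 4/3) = (l + 5)/(l + 2)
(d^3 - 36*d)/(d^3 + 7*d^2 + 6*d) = (d - 6)/(d + 1)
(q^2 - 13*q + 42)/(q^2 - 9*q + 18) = (q - 7)/(q - 3)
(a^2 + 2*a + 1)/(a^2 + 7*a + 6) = (a + 1)/(a + 6)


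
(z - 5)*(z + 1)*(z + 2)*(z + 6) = z^4 + 4*z^3 - 25*z^2 - 88*z - 60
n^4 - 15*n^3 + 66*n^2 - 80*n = n*(n - 8)*(n - 5)*(n - 2)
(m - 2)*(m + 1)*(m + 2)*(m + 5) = m^4 + 6*m^3 + m^2 - 24*m - 20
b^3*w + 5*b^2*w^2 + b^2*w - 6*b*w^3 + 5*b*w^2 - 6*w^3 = (b - w)*(b + 6*w)*(b*w + w)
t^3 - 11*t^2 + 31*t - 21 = (t - 7)*(t - 3)*(t - 1)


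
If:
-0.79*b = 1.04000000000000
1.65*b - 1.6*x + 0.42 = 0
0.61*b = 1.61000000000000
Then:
No Solution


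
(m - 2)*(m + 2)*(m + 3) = m^3 + 3*m^2 - 4*m - 12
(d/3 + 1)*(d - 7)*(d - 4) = d^3/3 - 8*d^2/3 - 5*d/3 + 28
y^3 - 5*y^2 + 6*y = y*(y - 3)*(y - 2)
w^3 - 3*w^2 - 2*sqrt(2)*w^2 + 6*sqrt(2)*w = w*(w - 3)*(w - 2*sqrt(2))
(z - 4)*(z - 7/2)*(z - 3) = z^3 - 21*z^2/2 + 73*z/2 - 42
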